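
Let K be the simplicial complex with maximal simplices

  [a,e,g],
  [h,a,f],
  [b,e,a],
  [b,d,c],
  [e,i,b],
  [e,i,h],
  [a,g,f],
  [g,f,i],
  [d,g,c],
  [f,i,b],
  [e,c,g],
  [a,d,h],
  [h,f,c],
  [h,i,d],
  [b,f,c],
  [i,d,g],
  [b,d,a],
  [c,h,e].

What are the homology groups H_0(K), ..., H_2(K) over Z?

H_0 ≅ Z,  H_1 ≅ Z^2,  H_2 ≅ Z.

We work with the vertex ordering a < b < c < d < e < f < g < h < i. The simplices of K, each written with vertices in increasing order, are:

  0-simplices (9): a, b, c, d, e, f, g, h, i
  1-simplices (27): ab, ad, ae, af, ag, ah, bc, bd, be, bf, bi, cd, ce, cf, cg, ch, dg, dh, di, eg, eh, ei, fg, fh, fi, gi, hi
  2-simplices (18): abd, abe, adh, aeg, afg, afh, bcd, bcf, bei, bfi, cdg, ceg, ceh, cfh, dgi, dhi, ehi, fgi

so the chain groups are C_0 ≅ Z^9, C_1 ≅ Z^27, C_2 ≅ Z^18.

∂_1: C_1 → C_0 maps an edge to its endpoints' difference, ∂[p,q] = q − p.
As a 9×27 matrix over Z this has rank 8, with invariant factors (1,1,1,1,1,1,1,1).

The boundary map ∂_2: C_2 → C_1 sends each 2-simplex [p,q,r] to [q,r] − [p,r] + [p,q]. For instance
  ∂bcd = cd − bd + bc,
  ∂bei = ei − bi + be.
The 27×18 boundary matrix has rank 17 and Smith normal form diag(1,1,1,1,1,1,1,1,1,1,1,1,1,1,1,1,1).

Computing H_k = (kernel of ∂_k) / (image of ∂_{k+1}):

  H_0: rank C_0 − rank ∂_1 = 9 − 8 = 1, and the invariant factors of ∂_1 are all 1, so H_0 ≅ Z.
  H_1: rank ker ∂_1 − rank ∂_2 = (27 − 8) − 17 = 2, and the invariant factors of ∂_2 are all 1, so H_1 ≅ Z^2.
  H_2: rank ker ∂_2 − rank ∂_3 = (18 − 17) − 0 = 1, and there is no ∂_3, so H_2 ≅ Z.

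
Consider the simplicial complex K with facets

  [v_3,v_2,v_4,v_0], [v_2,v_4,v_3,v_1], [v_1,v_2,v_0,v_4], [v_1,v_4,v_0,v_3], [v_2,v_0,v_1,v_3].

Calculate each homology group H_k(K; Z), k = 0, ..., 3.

H_0 ≅ Z,  H_1 = 0,  H_2 = 0,  H_3 ≅ Z.

Order the vertices as v_0 < v_1 < v_2 < v_3 < v_4. Listing each simplex with vertices in this order, K has dimension 3 with simplices:

  0-simplices (5): [v_0], [v_1], [v_2], [v_3], [v_4]
  1-simplices (10): [v_0,v_1], [v_0,v_2], [v_0,v_3], [v_0,v_4], [v_1,v_2], [v_1,v_3], [v_1,v_4], [v_2,v_3], [v_2,v_4], [v_3,v_4]
  2-simplices (10): [v_0,v_1,v_2], [v_0,v_1,v_3], [v_0,v_1,v_4], [v_0,v_2,v_3], [v_0,v_2,v_4], [v_0,v_3,v_4], [v_1,v_2,v_3], [v_1,v_2,v_4], [v_1,v_3,v_4], [v_2,v_3,v_4]
  3-simplices (5): [v_0,v_1,v_2,v_3], [v_0,v_1,v_2,v_4], [v_0,v_1,v_3,v_4], [v_0,v_2,v_3,v_4], [v_1,v_2,v_3,v_4]

so the chain groups are C_0 ≅ Z^5, C_1 ≅ Z^10, C_2 ≅ Z^10, C_3 ≅ Z^5.

∂_1: C_1 → C_0 is given by ∂[p,q] = [q] − [p]. For instance
  ∂[v_2,v_3] = [v_3] − [v_2].
The 5×10 boundary matrix has rank 4 and Smith normal form diag(1,1,1,1).

Boundary ∂_2: C_2 → C_1 sends each 2-simplex [p,q,r] to [q,r] − [p,r] + [p,q]. For instance
  ∂[v_1,v_2,v_3] = [v_2,v_3] − [v_1,v_3] + [v_1,v_2],
  ∂[v_0,v_2,v_4] = [v_2,v_4] − [v_0,v_4] + [v_0,v_2].
The resulting 10×10 matrix has rank 6, and its Smith normal form has invariant factors (1,1,1,1,1,1).

∂_3: C_3 → C_2 sends each 3-simplex σ to the alternating sum Σ_i (−1)^i (σ with its i-th vertex removed). For instance
  ∂[v_0,v_1,v_2,v_3] = [v_1,v_2,v_3] − [v_0,v_2,v_3] + [v_0,v_1,v_3] − [v_0,v_1,v_2],
  ∂[v_0,v_1,v_2,v_4] = [v_1,v_2,v_4] − [v_0,v_2,v_4] + [v_0,v_1,v_4] − [v_0,v_1,v_2].
The 10×5 boundary matrix has rank 4 and Smith normal form diag(1,1,1,1).

From H_k ≅ ker(∂_k) / im(∂_{k+1}) we obtain:

  H_0: rank C_0 − rank ∂_1 = 5 − 4 = 1, and the invariant factors of ∂_1 are all 1, so H_0 ≅ Z.
  H_1: rank ker ∂_1 − rank ∂_2 = (10 − 4) − 6 = 0, and the invariant factors of ∂_2 are all 1, so H_1 ≅ 0.
  H_2: rank ker ∂_2 − rank ∂_3 = (10 − 6) − 4 = 0, and the invariant factors of ∂_3 are all 1, so H_2 ≅ 0.
  H_3: rank ker ∂_3 − rank ∂_4 = (5 − 4) − 0 = 1, and there is no ∂_4, so H_3 ≅ Z.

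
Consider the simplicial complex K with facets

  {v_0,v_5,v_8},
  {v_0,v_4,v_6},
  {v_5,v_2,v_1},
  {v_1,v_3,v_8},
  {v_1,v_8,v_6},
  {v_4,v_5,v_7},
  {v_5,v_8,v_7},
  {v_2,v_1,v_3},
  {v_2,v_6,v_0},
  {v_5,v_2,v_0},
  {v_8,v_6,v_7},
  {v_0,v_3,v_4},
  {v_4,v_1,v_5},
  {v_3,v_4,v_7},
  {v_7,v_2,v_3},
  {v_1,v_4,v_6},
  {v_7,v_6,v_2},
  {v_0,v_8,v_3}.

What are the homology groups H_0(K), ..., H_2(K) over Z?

H_0 = Z,  H_1 = Z^2,  H_2 = Z.

K has 9 vertices, 27 edges, 18 triangles.
rank ∂_0 = 0, rank ∂_1 = 8 ⇒ b_0 = 9 − 0 − 8 = 1; all invariant factors of ∂_1 are 1 so no torsion. So H_0 = Z.
rank ∂_1 = 8, rank ∂_2 = 17 ⇒ b_1 = 27 − 8 − 17 = 2; all invariant factors of ∂_2 are 1 so no torsion. So H_1 = Z^2.
rank ∂_2 = 17, rank ∂_3 = 0 ⇒ b_2 = 18 − 17 − 0 = 1. So H_2 = Z.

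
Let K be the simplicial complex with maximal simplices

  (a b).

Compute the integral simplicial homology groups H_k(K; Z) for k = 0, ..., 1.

H_0 = Z,  H_1 = 0.

Take the total order a < b on the vertex set. Then K (dimension 1) consists of the simplices:

  0-simplices (2): a, b
  1-simplices (1): ab

Hence C_0 ≅ Z^2, C_1 ≅ Z^1.

The boundary map ∂_1: C_1 → C_0 is given by ∂[p,q] = [q] − [p]. For instance
  ∂ab = b − a.
This gives a 2×1 integer matrix of rank 1; reducing to Smith normal form yields diagonal entries (1).

From H_k ≅ ker(∂_k) / im(∂_{k+1}) we obtain:

  H_0: rank C_0 − rank ∂_1 = 2 − 1 = 1, and the invariant factors of ∂_1 are all 1, so H_0 ≅ Z.
  H_1: rank ker ∂_1 − rank ∂_2 = (1 − 1) − 0 = 0, and there is no ∂_2, so H_1 ≅ 0.

As a check, the Euler characteristic is 2 − 1 = 1, which agrees with 1 − 0 = 1.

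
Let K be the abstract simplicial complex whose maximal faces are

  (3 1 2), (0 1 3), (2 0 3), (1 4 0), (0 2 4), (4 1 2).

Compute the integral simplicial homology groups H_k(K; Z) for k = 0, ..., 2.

Take the total order 0 < 1 < 2 < 3 < 4 on the vertex set. Then K (dimension 2) consists of the simplices:

  0-simplices (5): [0], [1], [2], [3], [4]
  1-simplices (9): [0,1], [0,2], [0,3], [0,4], [1,2], [1,3], [1,4], [2,3], [2,4]
  2-simplices (6): [0,1,3], [0,1,4], [0,2,3], [0,2,4], [1,2,3], [1,2,4]

Hence C_0 ≅ Z^5, C_1 ≅ Z^9, C_2 ≅ Z^6.

The boundary map ∂_1: C_1 → C_0 maps an edge to its endpoints' difference, ∂[p,q] = q − p.
This gives a 5×9 integer matrix of rank 4; reducing to Smith normal form yields diagonal entries (1,1,1,1).

The boundary map ∂_2: C_2 → C_1 maps a triangle to the signed sum of its edges. For instance
  ∂[1,2,4] = [2,4] − [1,4] + [1,2],
  ∂[1,2,3] = [2,3] − [1,3] + [1,2].
This gives a 9×6 integer matrix of rank 5; reducing to Smith normal form yields diagonal entries (1,1,1,1,1).

Computing H_k = (kernel of ∂_k) / (image of ∂_{k+1}):

  H_0: rank C_0 − rank ∂_1 = 5 − 4 = 1, and the invariant factors of ∂_1 are all 1, so H_0 = Z.
  H_1: rank ker ∂_1 − rank ∂_2 = (9 − 4) − 5 = 0, and the invariant factors of ∂_2 are all 1, so H_1 = 0.
  H_2: rank ker ∂_2 − rank ∂_3 = (6 − 5) − 0 = 1, and there is no ∂_3, so H_2 = Z.

As a check, the Euler characteristic is 5 − 9 + 6 = 2, which agrees with 1 − 0 + 1 = 2.
(K is a triangulation of the 2-sphere S^2.)

H_0 = Z,  H_1 = 0,  H_2 = Z.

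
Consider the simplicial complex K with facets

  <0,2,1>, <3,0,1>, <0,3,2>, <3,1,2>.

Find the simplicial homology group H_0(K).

H_0 = Z.

Fix the vertex order 0 < 1 < 2 < 3 and write every simplex with vertices in increasing order. Then dim K = 2 and the simplices of K are:

  0-simplices (4): [0], [1], [2], [3]
  1-simplices (6): [0,1], [0,2], [0,3], [1,2], [1,3], [2,3]
  2-simplices (4): [0,1,2], [0,1,3], [0,2,3], [1,2,3]

so the chain groups are C_0 ≅ Z^4, C_1 ≅ Z^6, C_2 ≅ Z^4.

Boundary ∂_1: C_1 → C_0 sends each edge [p,q] (with p < q) to q − p.
The 4×6 boundary matrix has rank 3 and Smith normal form diag(1,1,1).

∂_2: C_2 → C_1 sends each 2-simplex [p,q,r] to [q,r] − [p,r] + [p,q]. For instance
  ∂[0,1,3] = [1,3] − [0,3] + [0,1],
  ∂[0,2,3] = [2,3] − [0,3] + [0,2].
The 6×4 boundary matrix has rank 3 and Smith normal form diag(1,1,1).

Now H_k = ker ∂_k / im ∂_{k+1}, so:

  H_0: rank C_0 − rank ∂_1 = 4 − 3 = 1, and the invariant factors of ∂_1 are all 1, so H_0 = Z.

(K is a triangulation of the 2-sphere S^2.)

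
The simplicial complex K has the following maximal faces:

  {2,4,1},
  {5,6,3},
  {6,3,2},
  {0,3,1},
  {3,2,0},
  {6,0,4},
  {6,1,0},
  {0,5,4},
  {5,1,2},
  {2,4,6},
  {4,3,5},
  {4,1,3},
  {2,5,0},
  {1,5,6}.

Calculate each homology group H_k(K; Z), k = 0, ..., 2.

H_0 = Z,  H_1 = Z^2,  H_2 = Z.

We work with the vertex ordering 0 < 1 < 2 < 3 < 4 < 5 < 6. The simplices of K, each written with vertices in increasing order, are:

  0-simplices (7): [0], [1], [2], [3], [4], [5], [6]
  1-simplices (21): [0,1], [0,2], [0,3], [0,4], [0,5], [0,6], [1,2], [1,3], [1,4], [1,5], [1,6], [2,3], [2,4], [2,5], [2,6], [3,4], [3,5], [3,6], [4,5], [4,6], [5,6]
  2-simplices (14): [0,1,3], [0,1,6], [0,2,3], [0,2,5], [0,4,5], [0,4,6], [1,2,4], [1,2,5], [1,3,4], [1,5,6], [2,3,6], [2,4,6], [3,4,5], [3,5,6]

Hence C_0 ≅ Z^7, C_1 ≅ Z^21, C_2 ≅ Z^14.

The boundary map ∂_1: C_1 → C_0 maps an edge to its endpoints' difference, ∂[p,q] = q − p. For instance
  ∂[3,5] = [5] − [3].
This gives a 7×21 integer matrix of rank 6; reducing to Smith normal form yields diagonal entries (1,1,1,1,1,1).

∂_2: C_2 → C_1 sends each 2-simplex [p,q,r] to [q,r] − [p,r] + [p,q]. For instance
  ∂[0,1,3] = [1,3] − [0,3] + [0,1],
  ∂[0,2,3] = [2,3] − [0,3] + [0,2].
As a 21×14 matrix over Z this has rank 13, with invariant factors (1,1,1,1,1,1,1,1,1,1,1,1,1).

Now H_k = ker ∂_k / im ∂_{k+1}, so:

  H_0: rank C_0 − rank ∂_1 = 7 − 6 = 1, and the invariant factors of ∂_1 are all 1, so H_0 = Z.
  H_1: rank ker ∂_1 − rank ∂_2 = (21 − 6) − 13 = 2, and the invariant factors of ∂_2 are all 1, so H_1 = Z^2.
  H_2: rank ker ∂_2 − rank ∂_3 = (14 − 13) − 0 = 1, and there is no ∂_3, so H_2 = Z.

As a check, the Euler characteristic is 7 − 21 + 14 = 0, which agrees with 1 − 2 + 1 = 0.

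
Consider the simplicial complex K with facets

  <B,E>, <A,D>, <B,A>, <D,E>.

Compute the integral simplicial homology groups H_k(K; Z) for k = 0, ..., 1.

We work with the vertex ordering A < B < D < E. The simplices of K, each written with vertices in increasing order, are:

  0-simplices (4): A, B, D, E
  1-simplices (4): AB, AD, BE, DE

Hence C_0 ≅ Z^4, C_1 ≅ Z^4.

Boundary ∂_1: C_1 → C_0 maps an edge to its endpoints' difference, ∂[p,q] = q − p. For instance
  ∂DE = E − D.
The resulting 4×4 matrix has rank 3, and its Smith normal form has invariant factors (1,1,1).

Now H_k = ker ∂_k / im ∂_{k+1}, so:

  H_0: rank C_0 − rank ∂_1 = 4 − 3 = 1, and the invariant factors of ∂_1 are all 1, so H_0 ≅ Z.
  H_1: rank ker ∂_1 − rank ∂_2 = (4 − 3) − 0 = 1, and there is no ∂_2, so H_1 ≅ Z.

(K is a triangulation of the circle S^1.)

H_0 ≅ Z,  H_1 ≅ Z.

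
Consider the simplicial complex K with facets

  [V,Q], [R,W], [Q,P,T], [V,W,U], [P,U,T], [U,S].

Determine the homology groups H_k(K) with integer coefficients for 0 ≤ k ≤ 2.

Fix the vertex order P < Q < R < S < T < U < V < W and write every simplex with vertices in increasing order. Then dim K = 2 and the simplices of K are:

  0-simplices (8): P, Q, R, S, T, U, V, W
  1-simplices (11): PQ, PT, PU, QT, QV, RW, SU, TU, UV, UW, VW
  2-simplices (3): PQT, PTU, UVW

Hence C_0 ≅ Z^8, C_1 ≅ Z^11, C_2 ≅ Z^3.

Boundary ∂_1: C_1 → C_0 maps an edge to its endpoints' difference, ∂[p,q] = q − p.
The 8×11 boundary matrix has rank 7 and Smith normal form diag(1,1,1,1,1,1,1).

Boundary ∂_2: C_2 → C_1 acts by ∂[p,q,r] = [q,r] − [p,r] + [p,q]. For instance
  ∂PTU = TU − PU + PT,
  ∂PQT = QT − PT + PQ.
The 11×3 boundary matrix has rank 3 and Smith normal form diag(1,1,1).

Now H_k = ker ∂_k / im ∂_{k+1}, so:

  H_0: rank C_0 − rank ∂_1 = 8 − 7 = 1, and the invariant factors of ∂_1 are all 1, so H_0 = Z.
  H_1: rank ker ∂_1 − rank ∂_2 = (11 − 7) − 3 = 1, and the invariant factors of ∂_2 are all 1, so H_1 = Z.
  H_2: rank ker ∂_2 − rank ∂_3 = (3 − 3) − 0 = 0, and there is no ∂_3, so H_2 = 0.

H_0 = Z,  H_1 = Z,  H_2 = 0.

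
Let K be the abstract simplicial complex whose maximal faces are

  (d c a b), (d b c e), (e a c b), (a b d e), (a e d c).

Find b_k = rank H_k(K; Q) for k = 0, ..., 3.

K has 5 vertices, 10 edges, 10 triangles, 5 3-simplices.
rank ∂_0 = 0, rank ∂_1 = 4 ⇒ b_0 = 5 − 0 − 4 = 1; all invariant factors of ∂_1 are 1 so no torsion. So H_0 = Z.
rank ∂_1 = 4, rank ∂_2 = 6 ⇒ b_1 = 10 − 4 − 6 = 0; all invariant factors of ∂_2 are 1 so no torsion. So H_1 = 0.
rank ∂_2 = 6, rank ∂_3 = 4 ⇒ b_2 = 10 − 6 − 4 = 0; all invariant factors of ∂_3 are 1 so no torsion. So H_2 = 0.
rank ∂_3 = 4, rank ∂_4 = 0 ⇒ b_3 = 5 − 4 − 0 = 1. So H_3 = Z.

b_0 = 1, b_1 = 0, b_2 = 0, b_3 = 1.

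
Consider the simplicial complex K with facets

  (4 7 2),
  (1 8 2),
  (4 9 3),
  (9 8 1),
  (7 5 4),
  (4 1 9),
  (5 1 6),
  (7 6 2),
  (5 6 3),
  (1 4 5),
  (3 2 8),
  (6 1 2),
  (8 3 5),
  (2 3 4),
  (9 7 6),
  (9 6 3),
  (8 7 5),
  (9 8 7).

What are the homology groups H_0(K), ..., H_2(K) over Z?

We work with the vertex ordering 1 < 2 < 3 < 4 < 5 < 6 < 7 < 8 < 9. The simplices of K, each written with vertices in increasing order, are:

  0-simplices (9): [1], [2], [3], [4], [5], [6], [7], [8], [9]
  1-simplices (27): (27 of them)
  2-simplices (18): [1,2,6], [1,2,8], [1,4,5], [1,4,9], [1,5,6], [1,8,9], [2,3,4], [2,3,8], [2,4,7], [2,6,7], [3,4,9], [3,5,6], [3,5,8], [3,6,9], [4,5,7], [5,7,8], [6,7,9], [7,8,9]

giving chain groups C_0 ≅ Z^9, C_1 ≅ Z^27, C_2 ≅ Z^18.

The boundary map ∂_1: C_1 → C_0 is given by ∂[p,q] = [q] − [p].
As a 9×27 matrix over Z this has rank 8, with invariant factors (1,1,1,1,1,1,1,1).

The boundary map ∂_2: C_2 → C_1 acts by ∂[p,q,r] = [q,r] − [p,r] + [p,q]. For instance
  ∂[1,4,5] = [4,5] − [1,5] + [1,4],
  ∂[2,4,7] = [4,7] − [2,7] + [2,4].
This gives a 27×18 integer matrix of rank 17; reducing to Smith normal form yields diagonal entries (1,1,1,1,1,1,1,1,1,1,1,1,1,1,1,1,1).

Reading off H_k = ker ∂_k / im ∂_{k+1}:

  H_0: rank C_0 − rank ∂_1 = 9 − 8 = 1, and the invariant factors of ∂_1 are all 1, so H_0 ≅ Z.
  H_1: rank ker ∂_1 − rank ∂_2 = (27 − 8) − 17 = 2, and the invariant factors of ∂_2 are all 1, so H_1 ≅ Z^2.
  H_2: rank ker ∂_2 − rank ∂_3 = (18 − 17) − 0 = 1, and there is no ∂_3, so H_2 ≅ Z.

H_0 = Z,  H_1 = Z^2,  H_2 = Z.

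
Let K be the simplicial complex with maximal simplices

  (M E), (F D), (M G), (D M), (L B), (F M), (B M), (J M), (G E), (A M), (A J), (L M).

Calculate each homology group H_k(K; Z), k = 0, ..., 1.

H_0 = Z,  H_1 = Z^4.

Take the total order A < B < D < E < F < G < J < L < M on the vertex set. Then K (dimension 1) consists of the simplices:

  0-simplices (9): A, B, D, E, F, G, J, L, M
  1-simplices (12): AJ, AM, BL, BM, DF, DM, EG, EM, FM, GM, JM, LM

so the chain groups are C_0 ≅ Z^9, C_1 ≅ Z^12.

∂_1: C_1 → C_0 maps an edge to its endpoints' difference, ∂[p,q] = q − p. For instance
  ∂EM = M − E.
The 9×12 boundary matrix has rank 8 and Smith normal form diag(1,1,1,1,1,1,1,1).

From H_k ≅ ker(∂_k) / im(∂_{k+1}) we obtain:

  H_0: rank C_0 − rank ∂_1 = 9 − 8 = 1, and the invariant factors of ∂_1 are all 1, so H_0 ≅ Z.
  H_1: rank ker ∂_1 − rank ∂_2 = (12 − 8) − 0 = 4, and there is no ∂_2, so H_1 ≅ Z^4.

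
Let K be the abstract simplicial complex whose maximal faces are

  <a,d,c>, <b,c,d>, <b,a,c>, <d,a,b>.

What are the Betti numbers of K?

K has 4 vertices, 6 edges, 4 triangles.
rank ∂_0 = 0, rank ∂_1 = 3 ⇒ b_0 = 4 − 0 − 3 = 1; all invariant factors of ∂_1 are 1 so no torsion. So H_0 ≅ Z.
rank ∂_1 = 3, rank ∂_2 = 3 ⇒ b_1 = 6 − 3 − 3 = 0; all invariant factors of ∂_2 are 1 so no torsion. So H_1 ≅ 0.
rank ∂_2 = 3, rank ∂_3 = 0 ⇒ b_2 = 4 − 3 − 0 = 1. So H_2 ≅ Z.

b_0 = 1, b_1 = 0, b_2 = 1.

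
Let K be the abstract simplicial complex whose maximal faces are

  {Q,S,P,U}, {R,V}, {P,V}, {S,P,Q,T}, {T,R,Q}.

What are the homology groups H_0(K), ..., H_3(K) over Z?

H_0 ≅ Z,  H_1 ≅ Z,  H_2 = 0,  H_3 = 0.

We work with the vertex ordering P < Q < R < S < T < U < V. The simplices of K, each written with vertices in increasing order, are:

  0-simplices (7): P, Q, R, S, T, U, V
  1-simplices (13): PQ, PS, PT, PU, PV, QR, QS, QT, QU, RT, RV, ST, SU
  2-simplices (8): PQS, PQT, PQU, PST, PSU, QRT, QST, QSU
  3-simplices (2): PQST, PQSU

giving chain groups C_0 ≅ Z^7, C_1 ≅ Z^13, C_2 ≅ Z^8, C_3 ≅ Z^2.

Boundary ∂_1: C_1 → C_0 is given by ∂[p,q] = [q] − [p]. For instance
  ∂PU = U − P.
As a 7×13 matrix over Z this has rank 6, with invariant factors (1,1,1,1,1,1).

Boundary ∂_2: C_2 → C_1 sends each 2-simplex [p,q,r] to [q,r] − [p,r] + [p,q]. For instance
  ∂QST = ST − QT + QS,
  ∂PST = ST − PT + PS.
As a 13×8 matrix over Z this has rank 6, with invariant factors (1,1,1,1,1,1).

The boundary map ∂_3: C_3 → C_2 sends each 3-simplex σ to the alternating sum Σ_i (−1)^i (σ with its i-th vertex removed). For instance
  ∂PQSU = QSU − PSU + PQU − PQS,
  ∂PQST = QST − PST + PQT − PQS.
The resulting 8×2 matrix has rank 2, and its Smith normal form has invariant factors (1,1).

Computing H_k = (kernel of ∂_k) / (image of ∂_{k+1}):

  H_0: rank C_0 − rank ∂_1 = 7 − 6 = 1, and the invariant factors of ∂_1 are all 1, so H_0 = Z.
  H_1: rank ker ∂_1 − rank ∂_2 = (13 − 6) − 6 = 1, and the invariant factors of ∂_2 are all 1, so H_1 = Z.
  H_2: rank ker ∂_2 − rank ∂_3 = (8 − 6) − 2 = 0, and the invariant factors of ∂_3 are all 1, so H_2 = 0.
  H_3: rank ker ∂_3 − rank ∂_4 = (2 − 2) − 0 = 0, and there is no ∂_4, so H_3 = 0.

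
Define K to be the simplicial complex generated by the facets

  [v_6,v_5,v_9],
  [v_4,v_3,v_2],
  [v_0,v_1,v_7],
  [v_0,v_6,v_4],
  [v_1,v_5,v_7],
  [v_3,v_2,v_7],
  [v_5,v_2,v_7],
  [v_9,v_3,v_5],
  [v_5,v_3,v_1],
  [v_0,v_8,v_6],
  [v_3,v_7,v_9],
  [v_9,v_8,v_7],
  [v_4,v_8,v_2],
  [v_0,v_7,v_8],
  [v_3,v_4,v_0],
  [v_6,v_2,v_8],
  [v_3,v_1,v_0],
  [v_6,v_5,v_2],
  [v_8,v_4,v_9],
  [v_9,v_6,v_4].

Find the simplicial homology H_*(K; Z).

H_0 ≅ Z,  H_1 ≅ Z × Z/2,  H_2 = 0.

K has 10 vertices, 30 edges, 20 triangles.
rank ∂_0 = 0, rank ∂_1 = 9 ⇒ b_0 = 10 − 0 − 9 = 1; all invariant factors of ∂_1 are 1 so no torsion. So H_0 ≅ Z.
rank ∂_1 = 9, rank ∂_2 = 20 ⇒ b_1 = 30 − 9 − 20 = 1; ∂_2 has invariant factor(s) [2] giving torsion. So H_1 ≅ Z × Z/2.
rank ∂_2 = 20, rank ∂_3 = 0 ⇒ b_2 = 20 − 20 − 0 = 0. So H_2 ≅ 0.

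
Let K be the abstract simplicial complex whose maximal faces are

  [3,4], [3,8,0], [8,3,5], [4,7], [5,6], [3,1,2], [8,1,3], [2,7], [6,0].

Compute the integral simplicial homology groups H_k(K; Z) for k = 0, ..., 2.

H_0 = Z,  H_1 = Z^2,  H_2 = 0.

We work with the vertex ordering 0 < 1 < 2 < 3 < 4 < 5 < 6 < 7 < 8. The simplices of K, each written with vertices in increasing order, are:

  0-simplices (9): [0], [1], [2], [3], [4], [5], [6], [7], [8]
  1-simplices (14): [0,3], [0,6], [0,8], [1,2], [1,3], [1,8], [2,3], [2,7], [3,4], [3,5], [3,8], [4,7], [5,6], [5,8]
  2-simplices (4): [0,3,8], [1,2,3], [1,3,8], [3,5,8]

so the chain groups are C_0 ≅ Z^9, C_1 ≅ Z^14, C_2 ≅ Z^4.

The boundary map ∂_1: C_1 → C_0 sends each edge [p,q] (with p < q) to q − p. For instance
  ∂[0,3] = [3] − [0].
As a 9×14 matrix over Z this has rank 8, with invariant factors (1,1,1,1,1,1,1,1).

∂_2: C_2 → C_1 sends each 2-simplex [p,q,r] to [q,r] − [p,r] + [p,q]. For instance
  ∂[3,5,8] = [5,8] − [3,8] + [3,5],
  ∂[1,2,3] = [2,3] − [1,3] + [1,2].
As a 14×4 matrix over Z this has rank 4, with invariant factors (1,1,1,1).

Computing H_k = (kernel of ∂_k) / (image of ∂_{k+1}):

  H_0: rank C_0 − rank ∂_1 = 9 − 8 = 1, and the invariant factors of ∂_1 are all 1, so H_0 = Z.
  H_1: rank ker ∂_1 − rank ∂_2 = (14 − 8) − 4 = 2, and the invariant factors of ∂_2 are all 1, so H_1 = Z^2.
  H_2: rank ker ∂_2 − rank ∂_3 = (4 − 4) − 0 = 0, and there is no ∂_3, so H_2 = 0.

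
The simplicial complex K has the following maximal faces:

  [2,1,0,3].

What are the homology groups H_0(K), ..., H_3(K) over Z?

Take the total order 0 < 1 < 2 < 3 on the vertex set. Then K (dimension 3) consists of the simplices:

  0-simplices (4): [0], [1], [2], [3]
  1-simplices (6): [0,1], [0,2], [0,3], [1,2], [1,3], [2,3]
  2-simplices (4): [0,1,2], [0,1,3], [0,2,3], [1,2,3]
  3-simplices (1): [0,1,2,3]

so the chain groups are C_0 ≅ Z^4, C_1 ≅ Z^6, C_2 ≅ Z^4, C_3 ≅ Z^1.

Boundary ∂_1: C_1 → C_0 is given by ∂[p,q] = [q] − [p].
The 4×6 boundary matrix has rank 3 and Smith normal form diag(1,1,1).

Boundary ∂_2: C_2 → C_1 acts by ∂[p,q,r] = [q,r] − [p,r] + [p,q]. For instance
  ∂[0,1,3] = [1,3] − [0,3] + [0,1],
  ∂[1,2,3] = [2,3] − [1,3] + [1,2].
As a 6×4 matrix over Z this has rank 3, with invariant factors (1,1,1).

The boundary map ∂_3: C_3 → C_2 sends each 3-simplex σ to the alternating sum Σ_i (−1)^i (σ with its i-th vertex removed). For instance
  ∂[0,1,2,3] = [1,2,3] − [0,2,3] + [0,1,3] − [0,1,2].
The resulting 4×1 matrix has rank 1, and its Smith normal form has invariant factors (1).

Computing H_k = (kernel of ∂_k) / (image of ∂_{k+1}):

  H_0: rank C_0 − rank ∂_1 = 4 − 3 = 1, and the invariant factors of ∂_1 are all 1, so H_0 = Z.
  H_1: rank ker ∂_1 − rank ∂_2 = (6 − 3) − 3 = 0, and the invariant factors of ∂_2 are all 1, so H_1 = 0.
  H_2: rank ker ∂_2 − rank ∂_3 = (4 − 3) − 1 = 0, and the invariant factors of ∂_3 are all 1, so H_2 = 0.
  H_3: rank ker ∂_3 − rank ∂_4 = (1 − 1) − 0 = 0, and there is no ∂_4, so H_3 = 0.

As a check, the Euler characteristic is 4 − 6 + 4 − 1 = 1, which agrees with 1 − 0 + 0 − 0 = 1.

H_0 = Z,  H_1 = 0,  H_2 = 0,  H_3 = 0.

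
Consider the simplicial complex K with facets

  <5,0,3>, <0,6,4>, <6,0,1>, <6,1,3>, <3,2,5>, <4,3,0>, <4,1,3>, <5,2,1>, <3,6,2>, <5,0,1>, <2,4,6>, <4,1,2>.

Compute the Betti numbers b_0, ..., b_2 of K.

Fix the vertex order 0 < 1 < 2 < 3 < 4 < 5 < 6 and write every simplex with vertices in increasing order. Then dim K = 2 and the simplices of K are:

  0-simplices (7): [0], [1], [2], [3], [4], [5], [6]
  1-simplices (18): [0,1], [0,3], [0,4], [0,5], [0,6], [1,2], [1,3], [1,4], [1,5], [1,6], [2,3], [2,4], [2,5], [2,6], [3,4], [3,5], [3,6], [4,6]
  2-simplices (12): [0,1,5], [0,1,6], [0,3,4], [0,3,5], [0,4,6], [1,2,4], [1,2,5], [1,3,4], [1,3,6], [2,3,5], [2,3,6], [2,4,6]

giving chain groups C_0 ≅ Z^7, C_1 ≅ Z^18, C_2 ≅ Z^12.

Boundary ∂_1: C_1 → C_0 is given by ∂[p,q] = [q] − [p].
This gives a 7×18 integer matrix of rank 6; reducing to Smith normal form yields diagonal entries (1,1,1,1,1,1).

The boundary map ∂_2: C_2 → C_1 maps a triangle to the signed sum of its edges. For instance
  ∂[0,3,4] = [3,4] − [0,4] + [0,3],
  ∂[2,3,6] = [3,6] − [2,6] + [2,3].
As a 18×12 matrix over Z this has rank 12, with invariant factors (1,1,1,1,1,1,1,1,1,1,1,2).

Computing H_k = (kernel of ∂_k) / (image of ∂_{k+1}):

  H_0: rank C_0 − rank ∂_1 = 7 − 6 = 1, and the invariant factors of ∂_1 are all 1, so H_0 ≅ Z.
  H_1: rank ker ∂_1 − rank ∂_2 = (18 − 6) − 12 = 0, and ∂_2 has invariant factor 2 > 1, so H_1 ≅ Z/2Z.
  H_2: rank ker ∂_2 − rank ∂_3 = (12 − 12) − 0 = 0, and there is no ∂_3, so H_2 ≅ 0.

As a check, the Euler characteristic is 7 − 18 + 12 = 1, which agrees with 1 − 0 + 0 = 1.
(K is a triangulation of the real projective plane RP^2.)

Hence the Betti numbers are b_0 = 1, b_1 = 0, b_2 = 0.

b_0 = 1, b_1 = 0, b_2 = 0.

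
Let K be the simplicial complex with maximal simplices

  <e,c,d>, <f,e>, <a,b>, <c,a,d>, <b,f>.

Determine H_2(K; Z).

K has 6 vertices, 8 edges, 2 triangles.
rank ∂_2 = 2, rank ∂_3 = 0 ⇒ b_2 = 2 − 2 − 0 = 0. So H_2 ≅ 0.

H_2 ≅ 0.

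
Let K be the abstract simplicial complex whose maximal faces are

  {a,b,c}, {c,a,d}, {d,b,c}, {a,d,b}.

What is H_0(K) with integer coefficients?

H_0 ≅ Z.

K has 4 vertices, 6 edges, 4 triangles.
rank ∂_0 = 0, rank ∂_1 = 3 ⇒ b_0 = 4 − 0 − 3 = 1; all invariant factors of ∂_1 are 1 so no torsion. So H_0 ≅ Z.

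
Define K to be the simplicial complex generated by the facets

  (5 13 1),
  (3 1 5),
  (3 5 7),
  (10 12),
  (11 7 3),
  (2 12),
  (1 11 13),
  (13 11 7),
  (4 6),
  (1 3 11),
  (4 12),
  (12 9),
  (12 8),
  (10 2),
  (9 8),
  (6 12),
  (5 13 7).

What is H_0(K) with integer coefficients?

H_0 ≅ Z^2.

Order the vertices as 1 < 2 < 3 < 4 < 5 < 6 < 7 < 8 < 9 < 10 < 11 < 12 < 13. Listing each simplex with vertices in this order, K has dimension 2 with simplices:

  0-simplices (13): [1], [2], [3], [4], [5], [6], [7], [8], [9], [10], [11], [12], [13]
  1-simplices (21): (21 of them)
  2-simplices (8): [1,3,5], [1,3,11], [1,5,13], [1,11,13], [3,5,7], [3,7,11], [5,7,13], [7,11,13]

so the chain groups are C_0 ≅ Z^13, C_1 ≅ Z^21, C_2 ≅ Z^8.

∂_1: C_1 → C_0 maps an edge to its endpoints' difference, ∂[p,q] = q − p.
As a 13×21 matrix over Z this has rank 11, with invariant factors (1,1,1,1,1,1,1,1,1,1,1).

∂_2: C_2 → C_1 maps a triangle to the signed sum of its edges. For instance
  ∂[3,7,11] = [7,11] − [3,11] + [3,7],
  ∂[1,11,13] = [11,13] − [1,13] + [1,11].
The 21×8 boundary matrix has rank 7 and Smith normal form diag(1,1,1,1,1,1,1).

Computing H_k = (kernel of ∂_k) / (image of ∂_{k+1}):

  H_0: rank C_0 − rank ∂_1 = 13 − 11 = 2, and the invariant factors of ∂_1 are all 1, so H_0 = Z^2.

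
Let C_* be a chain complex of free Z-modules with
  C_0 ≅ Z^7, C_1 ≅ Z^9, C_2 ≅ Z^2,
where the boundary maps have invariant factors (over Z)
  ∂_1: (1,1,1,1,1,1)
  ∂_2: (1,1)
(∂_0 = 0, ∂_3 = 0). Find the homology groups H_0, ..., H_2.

H_0: b_0 = 7 − 0 − 6 = 1; torsion from ∂_1 factors > 1: none. So H_0 ≅ Z.
H_1: b_1 = 9 − 6 − 2 = 1; torsion from ∂_2 factors > 1: none. So H_1 ≅ Z.
H_2: b_2 = 2 − 2 − 0 = 0; torsion from ∂_3 factors > 1: none. So H_2 ≅ 0.

H_0 ≅ Z,  H_1 ≅ Z,  H_2 = 0.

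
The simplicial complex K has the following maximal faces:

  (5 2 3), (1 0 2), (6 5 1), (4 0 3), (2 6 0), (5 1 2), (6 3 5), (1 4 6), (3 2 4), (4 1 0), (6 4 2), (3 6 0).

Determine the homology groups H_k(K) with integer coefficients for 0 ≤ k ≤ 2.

H_0 ≅ Z,  H_1 ≅ Z/2Z,  H_2 = 0.

Take the total order 0 < 1 < 2 < 3 < 4 < 5 < 6 on the vertex set. Then K (dimension 2) consists of the simplices:

  0-simplices (7): [0], [1], [2], [3], [4], [5], [6]
  1-simplices (18): [0,1], [0,2], [0,3], [0,4], [0,6], [1,2], [1,4], [1,5], [1,6], [2,3], [2,4], [2,5], [2,6], [3,4], [3,5], [3,6], [4,6], [5,6]
  2-simplices (12): [0,1,2], [0,1,4], [0,2,6], [0,3,4], [0,3,6], [1,2,5], [1,4,6], [1,5,6], [2,3,4], [2,3,5], [2,4,6], [3,5,6]

Hence C_0 ≅ Z^7, C_1 ≅ Z^18, C_2 ≅ Z^12.

Boundary ∂_1: C_1 → C_0 is given by ∂[p,q] = [q] − [p]. For instance
  ∂[1,5] = [5] − [1].
The resulting 7×18 matrix has rank 6, and its Smith normal form has invariant factors (1,1,1,1,1,1).

∂_2: C_2 → C_1 maps a triangle to the signed sum of its edges. For instance
  ∂[3,5,6] = [5,6] − [3,6] + [3,5],
  ∂[1,2,5] = [2,5] − [1,5] + [1,2].
The resulting 18×12 matrix has rank 12, and its Smith normal form has invariant factors (1,1,1,1,1,1,1,1,1,1,1,2).

Reading off H_k = ker ∂_k / im ∂_{k+1}:

  H_0: rank C_0 − rank ∂_1 = 7 − 6 = 1, and the invariant factors of ∂_1 are all 1, so H_0 = Z.
  H_1: rank ker ∂_1 − rank ∂_2 = (18 − 6) − 12 = 0, and ∂_2 has invariant factor 2 > 1, so H_1 = Z/2Z.
  H_2: rank ker ∂_2 − rank ∂_3 = (12 − 12) − 0 = 0, and there is no ∂_3, so H_2 = 0.

As a check, the Euler characteristic is 7 − 18 + 12 = 1, which agrees with 1 − 0 + 0 = 1.
(K is a triangulation of the real projective plane RP^2.)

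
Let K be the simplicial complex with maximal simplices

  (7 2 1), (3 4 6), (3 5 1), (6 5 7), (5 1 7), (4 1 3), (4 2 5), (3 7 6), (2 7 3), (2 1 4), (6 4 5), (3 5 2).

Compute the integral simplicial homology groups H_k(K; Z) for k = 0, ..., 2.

H_0 = Z,  H_1 = Z/2,  H_2 = 0.

Take the total order 1 < 2 < 3 < 4 < 5 < 6 < 7 on the vertex set. Then K (dimension 2) consists of the simplices:

  0-simplices (7): [1], [2], [3], [4], [5], [6], [7]
  1-simplices (18): [1,2], [1,3], [1,4], [1,5], [1,7], [2,3], [2,4], [2,5], [2,7], [3,4], [3,5], [3,6], [3,7], [4,5], [4,6], [5,6], [5,7], [6,7]
  2-simplices (12): [1,2,4], [1,2,7], [1,3,4], [1,3,5], [1,5,7], [2,3,5], [2,3,7], [2,4,5], [3,4,6], [3,6,7], [4,5,6], [5,6,7]

so the chain groups are C_0 ≅ Z^7, C_1 ≅ Z^18, C_2 ≅ Z^12.

∂_1: C_1 → C_0 sends each edge [p,q] (with p < q) to q − p.
This gives a 7×18 integer matrix of rank 6; reducing to Smith normal form yields diagonal entries (1,1,1,1,1,1).

Boundary ∂_2: C_2 → C_1 acts by ∂[p,q,r] = [q,r] − [p,r] + [p,q]. For instance
  ∂[3,4,6] = [4,6] − [3,6] + [3,4],
  ∂[2,4,5] = [4,5] − [2,5] + [2,4].
The resulting 18×12 matrix has rank 12, and its Smith normal form has invariant factors (1,1,1,1,1,1,1,1,1,1,1,2).

Now H_k = ker ∂_k / im ∂_{k+1}, so:

  H_0: rank C_0 − rank ∂_1 = 7 − 6 = 1, and the invariant factors of ∂_1 are all 1, so H_0 = Z.
  H_1: rank ker ∂_1 − rank ∂_2 = (18 − 6) − 12 = 0, and ∂_2 has invariant factor 2 > 1, so H_1 = Z/2.
  H_2: rank ker ∂_2 − rank ∂_3 = (12 − 12) − 0 = 0, and there is no ∂_3, so H_2 = 0.

As a check, the Euler characteristic is 7 − 18 + 12 = 1, which agrees with 1 − 0 + 0 = 1.
(K is a triangulation of the real projective plane RP^2.)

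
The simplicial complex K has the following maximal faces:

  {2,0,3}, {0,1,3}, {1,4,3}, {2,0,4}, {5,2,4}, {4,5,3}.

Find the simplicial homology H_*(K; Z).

H_0 = Z,  H_1 = Z,  H_2 = 0.

Fix the vertex order 0 < 1 < 2 < 3 < 4 < 5 and write every simplex with vertices in increasing order. Then dim K = 2 and the simplices of K are:

  0-simplices (6): [0], [1], [2], [3], [4], [5]
  1-simplices (12): [0,1], [0,2], [0,3], [0,4], [1,3], [1,4], [2,3], [2,4], [2,5], [3,4], [3,5], [4,5]
  2-simplices (6): [0,1,3], [0,2,3], [0,2,4], [1,3,4], [2,4,5], [3,4,5]

giving chain groups C_0 ≅ Z^6, C_1 ≅ Z^12, C_2 ≅ Z^6.

Boundary ∂_1: C_1 → C_0 maps an edge to its endpoints' difference, ∂[p,q] = q − p. For instance
  ∂[1,3] = [3] − [1].
The resulting 6×12 matrix has rank 5, and its Smith normal form has invariant factors (1,1,1,1,1).

∂_2: C_2 → C_1 maps a triangle to the signed sum of its edges. For instance
  ∂[2,4,5] = [4,5] − [2,5] + [2,4],
  ∂[1,3,4] = [3,4] − [1,4] + [1,3].
As a 12×6 matrix over Z this has rank 6, with invariant factors (1,1,1,1,1,1).

Computing H_k = (kernel of ∂_k) / (image of ∂_{k+1}):

  H_0: rank C_0 − rank ∂_1 = 6 − 5 = 1, and the invariant factors of ∂_1 are all 1, so H_0 = Z.
  H_1: rank ker ∂_1 − rank ∂_2 = (12 − 5) − 6 = 1, and the invariant factors of ∂_2 are all 1, so H_1 = Z.
  H_2: rank ker ∂_2 − rank ∂_3 = (6 − 6) − 0 = 0, and there is no ∂_3, so H_2 = 0.

(K is a triangulation of the cylinder S^1 x I.)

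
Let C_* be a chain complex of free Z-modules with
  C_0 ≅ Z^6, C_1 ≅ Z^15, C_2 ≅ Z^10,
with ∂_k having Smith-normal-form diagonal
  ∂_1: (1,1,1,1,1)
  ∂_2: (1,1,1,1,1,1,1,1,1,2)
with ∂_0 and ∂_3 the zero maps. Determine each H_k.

H_0 = Z,  H_1 = Z/2,  H_2 = 0.

H_0: b_0 = 6 − 0 − 5 = 1; torsion from ∂_1 factors > 1: none. So H_0 = Z.
H_1: b_1 = 15 − 5 − 10 = 0; torsion from ∂_2 factors > 1: [2]. So H_1 = Z/2.
H_2: b_2 = 10 − 10 − 0 = 0; torsion from ∂_3 factors > 1: none. So H_2 = 0.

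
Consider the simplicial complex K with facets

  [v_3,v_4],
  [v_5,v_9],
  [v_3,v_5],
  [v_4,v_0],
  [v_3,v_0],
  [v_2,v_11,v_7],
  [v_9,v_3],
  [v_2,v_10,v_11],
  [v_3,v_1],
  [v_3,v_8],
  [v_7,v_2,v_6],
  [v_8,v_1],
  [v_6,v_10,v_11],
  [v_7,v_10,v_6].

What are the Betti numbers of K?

K has 12 vertices, 19 edges, 5 triangles.
rank ∂_0 = 0, rank ∂_1 = 10 ⇒ b_0 = 12 − 0 − 10 = 2; all invariant factors of ∂_1 are 1 so no torsion. So H_0 ≅ Z^2.
rank ∂_1 = 10, rank ∂_2 = 5 ⇒ b_1 = 19 − 10 − 5 = 4; all invariant factors of ∂_2 are 1 so no torsion. So H_1 ≅ Z^4.
rank ∂_2 = 5, rank ∂_3 = 0 ⇒ b_2 = 5 − 5 − 0 = 0. So H_2 ≅ 0.

b_0 = 2, b_1 = 4, b_2 = 0.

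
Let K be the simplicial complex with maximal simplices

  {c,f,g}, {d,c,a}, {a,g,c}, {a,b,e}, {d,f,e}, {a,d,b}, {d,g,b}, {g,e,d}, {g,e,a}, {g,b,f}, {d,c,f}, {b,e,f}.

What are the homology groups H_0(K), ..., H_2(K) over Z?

H_0 = Z,  H_1 = Z_2,  H_2 = 0.

K has 7 vertices, 18 edges, 12 triangles.
rank ∂_0 = 0, rank ∂_1 = 6 ⇒ b_0 = 7 − 0 − 6 = 1; all invariant factors of ∂_1 are 1 so no torsion. So H_0 ≅ Z.
rank ∂_1 = 6, rank ∂_2 = 12 ⇒ b_1 = 18 − 6 − 12 = 0; ∂_2 has invariant factor(s) [2] giving torsion. So H_1 ≅ Z_2.
rank ∂_2 = 12, rank ∂_3 = 0 ⇒ b_2 = 12 − 12 − 0 = 0. So H_2 ≅ 0.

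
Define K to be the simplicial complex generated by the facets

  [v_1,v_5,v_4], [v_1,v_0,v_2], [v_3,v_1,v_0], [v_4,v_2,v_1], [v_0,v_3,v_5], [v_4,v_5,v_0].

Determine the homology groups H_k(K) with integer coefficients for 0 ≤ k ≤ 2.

H_0 ≅ Z,  H_1 ≅ Z,  H_2 = 0.

We work with the vertex ordering v_0 < v_1 < v_2 < v_3 < v_4 < v_5. The simplices of K, each written with vertices in increasing order, are:

  0-simplices (6): [v_0], [v_1], [v_2], [v_3], [v_4], [v_5]
  1-simplices (12): [v_0,v_1], [v_0,v_2], [v_0,v_3], [v_0,v_4], [v_0,v_5], [v_1,v_2], [v_1,v_3], [v_1,v_4], [v_1,v_5], [v_2,v_4], [v_3,v_5], [v_4,v_5]
  2-simplices (6): [v_0,v_1,v_2], [v_0,v_1,v_3], [v_0,v_3,v_5], [v_0,v_4,v_5], [v_1,v_2,v_4], [v_1,v_4,v_5]

so the chain groups are C_0 ≅ Z^6, C_1 ≅ Z^12, C_2 ≅ Z^6.

∂_1: C_1 → C_0 is given by ∂[p,q] = [q] − [p].
The 6×12 boundary matrix has rank 5 and Smith normal form diag(1,1,1,1,1).

Boundary ∂_2: C_2 → C_1 sends each 2-simplex [p,q,r] to [q,r] − [p,r] + [p,q]. For instance
  ∂[v_0,v_1,v_3] = [v_1,v_3] − [v_0,v_3] + [v_0,v_1],
  ∂[v_1,v_4,v_5] = [v_4,v_5] − [v_1,v_5] + [v_1,v_4].
The 12×6 boundary matrix has rank 6 and Smith normal form diag(1,1,1,1,1,1).

Now H_k = ker ∂_k / im ∂_{k+1}, so:

  H_0: rank C_0 − rank ∂_1 = 6 − 5 = 1, and the invariant factors of ∂_1 are all 1, so H_0 ≅ Z.
  H_1: rank ker ∂_1 − rank ∂_2 = (12 − 5) − 6 = 1, and the invariant factors of ∂_2 are all 1, so H_1 ≅ Z.
  H_2: rank ker ∂_2 − rank ∂_3 = (6 − 6) − 0 = 0, and there is no ∂_3, so H_2 ≅ 0.

As a check, the Euler characteristic is 6 − 12 + 6 = 0, which agrees with 1 − 1 + 0 = 0.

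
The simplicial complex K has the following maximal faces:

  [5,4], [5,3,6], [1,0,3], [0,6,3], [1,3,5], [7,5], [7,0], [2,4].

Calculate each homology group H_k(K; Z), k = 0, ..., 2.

Order the vertices as 0 < 1 < 2 < 3 < 4 < 5 < 6 < 7. Listing each simplex with vertices in this order, K has dimension 2 with simplices:

  0-simplices (8): [0], [1], [2], [3], [4], [5], [6], [7]
  1-simplices (12): [0,1], [0,3], [0,6], [0,7], [1,3], [1,5], [2,4], [3,5], [3,6], [4,5], [5,6], [5,7]
  2-simplices (4): [0,1,3], [0,3,6], [1,3,5], [3,5,6]

so the chain groups are C_0 ≅ Z^8, C_1 ≅ Z^12, C_2 ≅ Z^4.

∂_1: C_1 → C_0 is given by ∂[p,q] = [q] − [p].
The resulting 8×12 matrix has rank 7, and its Smith normal form has invariant factors (1,1,1,1,1,1,1).

∂_2: C_2 → C_1 acts by ∂[p,q,r] = [q,r] − [p,r] + [p,q]. For instance
  ∂[0,1,3] = [1,3] − [0,3] + [0,1],
  ∂[1,3,5] = [3,5] − [1,5] + [1,3].
As a 12×4 matrix over Z this has rank 4, with invariant factors (1,1,1,1).

Reading off H_k = ker ∂_k / im ∂_{k+1}:

  H_0: rank C_0 − rank ∂_1 = 8 − 7 = 1, and the invariant factors of ∂_1 are all 1, so H_0 ≅ Z.
  H_1: rank ker ∂_1 − rank ∂_2 = (12 − 7) − 4 = 1, and the invariant factors of ∂_2 are all 1, so H_1 ≅ Z.
  H_2: rank ker ∂_2 − rank ∂_3 = (4 − 4) − 0 = 0, and there is no ∂_3, so H_2 ≅ 0.

H_0 = Z,  H_1 = Z,  H_2 = 0.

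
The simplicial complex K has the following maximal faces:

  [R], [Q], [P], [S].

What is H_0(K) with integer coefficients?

H_0 ≅ Z^4.

Order the vertices as P < Q < R < S. Listing each simplex with vertices in this order, K has dimension 0 with simplices:

  0-simplices (4): P, Q, R, S

giving chain groups C_0 ≅ Z^4.

Computing H_k = (kernel of ∂_k) / (image of ∂_{k+1}):

  H_0: rank C_0 − rank ∂_1 = 4 − 0 = 4, and there is no ∂_1, so H_0 ≅ Z^4.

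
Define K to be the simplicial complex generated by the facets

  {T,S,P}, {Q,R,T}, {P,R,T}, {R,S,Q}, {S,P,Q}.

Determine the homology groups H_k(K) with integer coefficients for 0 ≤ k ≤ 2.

Order the vertices as P < Q < R < S < T. Listing each simplex with vertices in this order, K has dimension 2 with simplices:

  0-simplices (5): P, Q, R, S, T
  1-simplices (10): PQ, PR, PS, PT, QR, QS, QT, RS, RT, ST
  2-simplices (5): PQS, PRT, PST, QRS, QRT

so the chain groups are C_0 ≅ Z^5, C_1 ≅ Z^10, C_2 ≅ Z^5.

∂_1: C_1 → C_0 sends each edge [p,q] (with p < q) to q − p. For instance
  ∂QR = R − Q.
The resulting 5×10 matrix has rank 4, and its Smith normal form has invariant factors (1,1,1,1).

∂_2: C_2 → C_1 acts by ∂[p,q,r] = [q,r] − [p,r] + [p,q]. For instance
  ∂PQS = QS − PS + PQ,
  ∂QRS = RS − QS + QR.
The 10×5 boundary matrix has rank 5 and Smith normal form diag(1,1,1,1,1).

Computing H_k = (kernel of ∂_k) / (image of ∂_{k+1}):

  H_0: rank C_0 − rank ∂_1 = 5 − 4 = 1, and the invariant factors of ∂_1 are all 1, so H_0 ≅ Z.
  H_1: rank ker ∂_1 − rank ∂_2 = (10 − 4) − 5 = 1, and the invariant factors of ∂_2 are all 1, so H_1 ≅ Z.
  H_2: rank ker ∂_2 − rank ∂_3 = (5 − 5) − 0 = 0, and there is no ∂_3, so H_2 ≅ 0.

As a check, the Euler characteristic is 5 − 10 + 5 = 0, which agrees with 1 − 1 + 0 = 0.

H_0 = Z,  H_1 = Z,  H_2 = 0.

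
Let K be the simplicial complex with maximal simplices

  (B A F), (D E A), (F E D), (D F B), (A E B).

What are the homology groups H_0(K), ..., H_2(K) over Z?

H_0 ≅ Z,  H_1 ≅ Z,  H_2 = 0.

We work with the vertex ordering A < B < D < E < F. The simplices of K, each written with vertices in increasing order, are:

  0-simplices (5): A, B, D, E, F
  1-simplices (10): AB, AD, AE, AF, BD, BE, BF, DE, DF, EF
  2-simplices (5): ABE, ABF, ADE, BDF, DEF

so the chain groups are C_0 ≅ Z^5, C_1 ≅ Z^10, C_2 ≅ Z^5.

The boundary map ∂_1: C_1 → C_0 is given by ∂[p,q] = [q] − [p]. For instance
  ∂DF = F − D.
As a 5×10 matrix over Z this has rank 4, with invariant factors (1,1,1,1).

The boundary map ∂_2: C_2 → C_1 acts by ∂[p,q,r] = [q,r] − [p,r] + [p,q]. For instance
  ∂BDF = DF − BF + BD,
  ∂DEF = EF − DF + DE.
The resulting 10×5 matrix has rank 5, and its Smith normal form has invariant factors (1,1,1,1,1).

Computing H_k = (kernel of ∂_k) / (image of ∂_{k+1}):

  H_0: rank C_0 − rank ∂_1 = 5 − 4 = 1, and the invariant factors of ∂_1 are all 1, so H_0 ≅ Z.
  H_1: rank ker ∂_1 − rank ∂_2 = (10 − 4) − 5 = 1, and the invariant factors of ∂_2 are all 1, so H_1 ≅ Z.
  H_2: rank ker ∂_2 − rank ∂_3 = (5 − 5) − 0 = 0, and there is no ∂_3, so H_2 ≅ 0.

As a check, the Euler characteristic is 5 − 10 + 5 = 0, which agrees with 1 − 1 + 0 = 0.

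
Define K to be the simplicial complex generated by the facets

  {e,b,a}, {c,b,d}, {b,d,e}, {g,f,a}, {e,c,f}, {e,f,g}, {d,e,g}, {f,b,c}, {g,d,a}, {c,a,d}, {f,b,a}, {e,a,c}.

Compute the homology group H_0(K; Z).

Order the vertices as a < b < c < d < e < f < g. Listing each simplex with vertices in this order, K has dimension 2 with simplices:

  0-simplices (7): a, b, c, d, e, f, g
  1-simplices (18): ab, ac, ad, ae, af, ag, bc, bd, be, bf, cd, ce, cf, de, dg, ef, eg, fg
  2-simplices (12): abe, abf, acd, ace, adg, afg, bcd, bcf, bde, cef, deg, efg

giving chain groups C_0 ≅ Z^7, C_1 ≅ Z^18, C_2 ≅ Z^12.

The boundary map ∂_1: C_1 → C_0 is given by ∂[p,q] = [q] − [p]. For instance
  ∂de = e − d.
The resulting 7×18 matrix has rank 6, and its Smith normal form has invariant factors (1,1,1,1,1,1).

∂_2: C_2 → C_1 sends each 2-simplex [p,q,r] to [q,r] − [p,r] + [p,q]. For instance
  ∂deg = eg − dg + de,
  ∂bde = de − be + bd.
The resulting 18×12 matrix has rank 12, and its Smith normal form has invariant factors (1,1,1,1,1,1,1,1,1,1,1,2).

Now H_k = ker ∂_k / im ∂_{k+1}, so:

  H_0: rank C_0 − rank ∂_1 = 7 − 6 = 1, and the invariant factors of ∂_1 are all 1, so H_0 ≅ Z.

H_0 = Z.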